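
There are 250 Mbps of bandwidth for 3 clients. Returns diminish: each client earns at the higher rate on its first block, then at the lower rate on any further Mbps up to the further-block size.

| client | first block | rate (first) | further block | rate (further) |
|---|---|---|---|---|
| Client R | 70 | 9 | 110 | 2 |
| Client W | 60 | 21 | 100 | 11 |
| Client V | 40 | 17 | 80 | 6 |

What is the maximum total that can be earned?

3490

Treat each block as its own option and order by rate: Client W/T1 21 > Client V/T1 17 > Client W/T2 11 > Client R/T1 9 > Client V/T2 6 > Client R/T2 2.
Client W T1 at 21: fill all 60 ; 190 left.
Fill Client V T1 block (40 at 17) ; 150 left.
Fill Client W T2 block (100 at 11) ; 50 left.
Client R T1 at 9: only 50 left, fill 50.
Total = 21×60 + 17×40 + 11×100 + 9×50 = 3490.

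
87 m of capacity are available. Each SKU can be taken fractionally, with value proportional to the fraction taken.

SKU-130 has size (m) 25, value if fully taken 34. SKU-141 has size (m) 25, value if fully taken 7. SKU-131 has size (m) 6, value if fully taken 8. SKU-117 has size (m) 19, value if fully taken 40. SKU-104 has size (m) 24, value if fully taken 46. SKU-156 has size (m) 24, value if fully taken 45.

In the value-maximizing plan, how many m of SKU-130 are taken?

Rank by value-to-size ratio: SKU-117 40/19≈2.11, SKU-104 46/24≈1.92, SKU-156 45/24≈1.88, SKU-130 34/25≈1.36, SKU-131 8/6≈1.33, SKU-141 7/25≈0.28.
SKU-117: take in full, 19 m for value 40 → 68 left.
All 24 m of SKU-104 fit (value 46) → 44 remain.
Take all of SKU-156 (24 m, value 45) → 20 m left.
Only 20 m remain; take 20/25 of SKU-130 for value 34×20/25 = 27.2.

20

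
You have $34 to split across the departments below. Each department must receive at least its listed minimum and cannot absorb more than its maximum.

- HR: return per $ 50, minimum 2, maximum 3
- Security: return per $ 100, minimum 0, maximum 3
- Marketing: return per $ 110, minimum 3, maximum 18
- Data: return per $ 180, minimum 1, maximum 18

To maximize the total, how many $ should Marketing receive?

14

Meeting every minimum uses 2+0+3+1 = 6 $, leaving 28.
Order the departments by return per $: Data 180 > Marketing 110 > Security 100 > HR 50.
Data: +17 to 18 (cap) — 11 left.
Marketing: +11 (room for 15) → 14. Pool exhausted.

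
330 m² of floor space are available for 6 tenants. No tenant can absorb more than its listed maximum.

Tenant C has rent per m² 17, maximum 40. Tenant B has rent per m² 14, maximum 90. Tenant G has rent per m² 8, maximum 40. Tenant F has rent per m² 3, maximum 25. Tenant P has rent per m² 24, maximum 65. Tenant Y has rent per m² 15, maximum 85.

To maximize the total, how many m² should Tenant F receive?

10

Order the tenants by rent per m²: Tenant P 24 > Tenant C 17 > Tenant Y 15 > Tenant B 14 > Tenant G 8 > Tenant F 3.
Give Tenant P 65 to hit its cap of 65 — 265 left.
Tenant C takes 40 to reach its cap of 40 — 225 left.
Tenant Y takes 85 to reach its cap of 85 — 140 left.
Give Tenant B 90 to hit its cap of 90 — 50 left.
Give Tenant G 40 to hit its cap of 40 — 10 left.
Only 10 left; Tenant F takes them to reach 10.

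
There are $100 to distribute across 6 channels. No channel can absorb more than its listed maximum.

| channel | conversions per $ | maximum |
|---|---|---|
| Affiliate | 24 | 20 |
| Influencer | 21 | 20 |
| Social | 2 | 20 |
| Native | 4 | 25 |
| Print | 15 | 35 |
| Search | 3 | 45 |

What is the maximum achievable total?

1525

Highest conversions per $ first: Affiliate 24 > Influencer 21 > Print 15 > Native 4 > Search 3 > Social 2.
Affiliate takes 20 to reach its cap of 20 → 80 left.
Give Influencer 20 to hit its cap of 20 → 60 left.
Print: +35 to 35 (cap) → 25 left.
Give Native 25 to hit its cap of 25 → 0 left.
Total = 24×20 + 21×20 + 4×25 + 15×35 = 1525.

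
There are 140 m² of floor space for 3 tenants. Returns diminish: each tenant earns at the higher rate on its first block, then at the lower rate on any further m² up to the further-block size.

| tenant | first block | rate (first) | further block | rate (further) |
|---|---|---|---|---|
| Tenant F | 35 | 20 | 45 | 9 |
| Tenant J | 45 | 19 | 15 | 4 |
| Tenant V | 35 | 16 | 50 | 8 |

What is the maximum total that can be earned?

Treat each block as its own option and order by rate: Tenant F/T1 20 > Tenant J/T1 19 > Tenant V/T1 16 > Tenant F/T2 9 > Tenant V/T2 8 > Tenant J/T2 4.
Tenant F T1 at 20: fill all 35 → 105 left.
Tenant J T1 at 19: fill all 45 → 60 left.
Fill Tenant V T1 block (35 at 16) → 25 left.
Tenant F/T2: +25 of 45 at 9; pool empty.
Total = 20×35 + 19×45 + 16×35 + 9×25 = 2340.

2340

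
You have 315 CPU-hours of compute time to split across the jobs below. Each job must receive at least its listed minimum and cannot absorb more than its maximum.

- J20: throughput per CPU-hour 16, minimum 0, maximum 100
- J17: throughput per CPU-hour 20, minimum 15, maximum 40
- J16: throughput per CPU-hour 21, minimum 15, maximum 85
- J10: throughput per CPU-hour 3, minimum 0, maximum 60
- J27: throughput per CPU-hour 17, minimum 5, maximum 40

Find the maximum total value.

Meeting every minimum uses 0+15+15+0+5 = 35 CPU-hours, leaving 280.
Order the jobs by throughput per CPU-hour: J16 21 > J17 20 > J27 17 > J20 16 > J10 3.
J16 takes 70 more to reach its cap of 85 → 210 left.
J17: +25 to 40 (cap) → 185 left.
Give J27 35 more to hit its cap of 40 → 150 left.
J20: +100 to 100 (cap) → 50 left.
J10 has room for 60 more but only 50 remain, so it gets 50.
Total = 16×100 + 20×40 + 21×85 + 3×50 + 17×40 = 5015.

5015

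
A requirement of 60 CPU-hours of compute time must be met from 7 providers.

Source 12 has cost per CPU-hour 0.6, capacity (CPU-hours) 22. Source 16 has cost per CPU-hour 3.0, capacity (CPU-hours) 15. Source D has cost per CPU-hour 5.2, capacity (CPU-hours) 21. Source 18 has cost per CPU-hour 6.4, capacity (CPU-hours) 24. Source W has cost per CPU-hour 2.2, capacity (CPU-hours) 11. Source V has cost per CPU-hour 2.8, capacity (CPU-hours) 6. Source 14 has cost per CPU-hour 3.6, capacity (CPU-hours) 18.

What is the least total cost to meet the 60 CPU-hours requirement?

120.8

Fill from the cheapest provider first.
Source 12 (0.6): use full 22 — 38 CPU-hours to go.
Source W (2.2): use full 11 — 27 CPU-hours to go.
Take 6 from Source V at 2.8 — need 21 more.
Source 16 (3.0): use full 15 — 6 CPU-hours to go.
Source 14 at 3.6: take 6 of its 18 — requirement met.
Source D, Source 18: unused.
Cost = 22×0.6 + 11×2.2 + 6×2.8 + 15×3.0 + 6×3.6 = 120.8.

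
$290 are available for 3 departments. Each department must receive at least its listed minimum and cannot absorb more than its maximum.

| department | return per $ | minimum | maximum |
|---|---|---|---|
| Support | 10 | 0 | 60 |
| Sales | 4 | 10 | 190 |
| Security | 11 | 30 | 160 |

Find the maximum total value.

2640

Meeting every minimum uses 0+10+30 = 40 $, leaving 250.
Rank by return per $: Security 11 > Support 10 > Sales 4.
Security takes 130 more to reach its cap of 160 ; 120 left.
Give Support 60 more to hit its cap of 60 ; 60 left.
Only 60 left; Sales takes them to reach 70.
Total = 10×60 + 4×70 + 11×160 = 2640.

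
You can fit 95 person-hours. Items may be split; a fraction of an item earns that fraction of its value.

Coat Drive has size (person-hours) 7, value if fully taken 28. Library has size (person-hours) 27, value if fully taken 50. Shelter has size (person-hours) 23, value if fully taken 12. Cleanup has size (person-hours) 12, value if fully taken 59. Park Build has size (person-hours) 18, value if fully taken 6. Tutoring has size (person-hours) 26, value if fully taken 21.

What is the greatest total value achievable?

Rank by value-to-size ratio: Cleanup 59/12≈4.92, Coat Drive 28/7≈4, Library 50/27≈1.85, Tutoring 21/26≈0.808, Shelter 12/23≈0.522, Park Build 6/18≈0.333.
All 12 person-hours of Cleanup fit (value 59) ; 83 remain.
All 7 person-hours of Coat Drive fit (value 28) ; 76 remain.
Library: take in full, 27 person-hours for value 50 ; 49 left.
Take all of Tutoring (26 person-hours, value 21) ; 23 person-hours left.
Take all of Shelter (23 person-hours, value 12) ; 0 person-hours left.
Total value = 170.

170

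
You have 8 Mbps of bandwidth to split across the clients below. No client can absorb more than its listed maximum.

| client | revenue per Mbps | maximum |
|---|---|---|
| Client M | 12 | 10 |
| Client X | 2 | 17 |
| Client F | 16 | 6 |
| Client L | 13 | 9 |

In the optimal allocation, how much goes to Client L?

2

Highest revenue per Mbps first: Client F 16 > Client L 13 > Client M 12 > Client X 2.
Client F: +6 to 6 (cap) ; 2 left.
Client L has room for 9 but only 2 remain, so it gets 2.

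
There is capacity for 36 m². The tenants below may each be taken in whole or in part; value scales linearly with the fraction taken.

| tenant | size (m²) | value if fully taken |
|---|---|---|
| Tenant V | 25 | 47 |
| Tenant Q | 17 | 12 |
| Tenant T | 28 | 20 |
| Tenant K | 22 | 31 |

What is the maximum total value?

62.5

Rank by value-to-size ratio: Tenant V 47/25≈1.88, Tenant K 31/22≈1.41, Tenant T 20/28≈0.714, Tenant Q 12/17≈0.706.
All 25 m² of Tenant V fit (value 47) — 11 remain.
Only 11 m² remain; take 11/22 of Tenant K for value 31×11/22 = 15.5.
Total value = 62.5.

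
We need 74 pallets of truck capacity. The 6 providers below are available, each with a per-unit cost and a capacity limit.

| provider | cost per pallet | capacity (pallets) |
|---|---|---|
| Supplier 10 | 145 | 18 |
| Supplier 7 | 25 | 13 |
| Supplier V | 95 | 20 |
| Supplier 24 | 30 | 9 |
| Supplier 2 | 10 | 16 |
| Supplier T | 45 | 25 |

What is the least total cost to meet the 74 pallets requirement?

2925

Cheapest first:
Take 16 from Supplier 2 at 10 → need 58 more.
Take 13 from Supplier 7 at 25 → need 45 more.
Take 9 from Supplier 24 at 30 → need 36 more.
Supplier T (45): use full 25 → 11 pallets to go.
Supplier V (95): take the remaining 11 → done.
Supplier 10: unused.
Cost = 16×10 + 13×25 + 9×30 + 25×45 + 11×95 = 2925.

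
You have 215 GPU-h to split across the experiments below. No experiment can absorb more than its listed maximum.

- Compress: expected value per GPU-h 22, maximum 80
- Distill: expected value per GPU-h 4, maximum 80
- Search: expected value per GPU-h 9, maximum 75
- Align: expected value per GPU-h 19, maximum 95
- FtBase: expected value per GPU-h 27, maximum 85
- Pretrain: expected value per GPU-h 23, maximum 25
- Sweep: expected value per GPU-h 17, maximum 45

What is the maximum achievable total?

5105

Order the experiments by expected value per GPU-h: FtBase 27 > Pretrain 23 > Compress 22 > Align 19 > Sweep 17 > Search 9 > Distill 4.
FtBase: +85 to 85 (cap) ; 130 left.
Pretrain takes 25 to reach its cap of 25 ; 105 left.
Give Compress 80 to hit its cap of 80 ; 25 left.
Only 25 left; Align takes them to reach 25.
Total = 22×80 + 19×25 + 27×85 + 23×25 = 5105.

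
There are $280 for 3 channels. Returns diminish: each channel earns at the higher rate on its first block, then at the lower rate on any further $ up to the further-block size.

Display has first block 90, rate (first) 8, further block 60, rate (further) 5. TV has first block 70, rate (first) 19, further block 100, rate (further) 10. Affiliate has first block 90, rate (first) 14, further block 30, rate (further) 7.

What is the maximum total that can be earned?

3750

Rank every tier by rate: TV/T1 19 > Affiliate/T1 14 > TV/T2 10 > Display/T1 8 > Affiliate/T2 7 > Display/T2 5.
TV/T1 (19): +70 → 210 left.
Affiliate T1 at 14: fill all 90 → 120 left.
TV T2 at 10: fill all 100 → 20 left.
Display T1 at 8: only 20 left, fill 20.
Total = 19×70 + 14×90 + 10×100 + 8×20 = 3750.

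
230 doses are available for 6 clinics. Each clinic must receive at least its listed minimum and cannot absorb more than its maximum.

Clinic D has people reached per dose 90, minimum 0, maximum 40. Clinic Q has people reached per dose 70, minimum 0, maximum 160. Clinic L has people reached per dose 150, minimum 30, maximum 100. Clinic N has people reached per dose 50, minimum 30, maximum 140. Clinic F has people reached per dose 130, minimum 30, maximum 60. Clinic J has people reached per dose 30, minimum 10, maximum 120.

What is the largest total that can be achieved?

Meeting every minimum uses 0+0+30+30+30+10 = 100 doses, leaving 130.
Highest people reached per dose first: Clinic L 150 > Clinic F 130 > Clinic D 90 > Clinic Q 70 > Clinic N 50 > Clinic J 30.
Clinic L takes 70 more to reach its cap of 100 — 60 left.
Give Clinic F 30 more to hit its cap of 60 — 30 left.
Clinic D has room for 40 more but only 30 remain, so it gets 30.
Total = 90×30 + 150×100 + 50×30 + 130×60 + 30×10 = 27300.

27300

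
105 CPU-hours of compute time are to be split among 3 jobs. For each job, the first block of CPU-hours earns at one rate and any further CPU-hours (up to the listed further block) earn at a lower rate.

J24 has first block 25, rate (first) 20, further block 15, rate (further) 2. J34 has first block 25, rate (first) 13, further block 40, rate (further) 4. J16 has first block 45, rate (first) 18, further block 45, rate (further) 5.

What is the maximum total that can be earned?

Rank every tier by rate: J24/first 20 > J16/first 18 > J34/first 13 > J16/second 5 > J34/second 4 > J24/second 2.
J24 first at 20: fill all 25 → 80 left.
J16/first (18): +45 → 35 left.
Fill J34 first block (25 at 13) → 10 left.
J16 second at 5: only 10 left, fill 10.
Total = 20×25 + 18×45 + 13×25 + 5×10 = 1685.

1685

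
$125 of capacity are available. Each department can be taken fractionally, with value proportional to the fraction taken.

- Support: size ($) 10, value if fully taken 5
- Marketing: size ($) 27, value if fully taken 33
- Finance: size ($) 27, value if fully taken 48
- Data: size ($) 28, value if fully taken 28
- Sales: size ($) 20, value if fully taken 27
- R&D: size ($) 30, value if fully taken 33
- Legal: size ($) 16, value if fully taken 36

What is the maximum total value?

Sort by value density: Legal 36/16≈2.25, Finance 48/27≈1.78, Sales 27/20≈1.35, Marketing 33/27≈1.22, R&D 33/30≈1.1, Data 28/28≈1, Support 5/10≈0.5.
All 16 $ of Legal fit (value 36) ; 109 remain.
Finance: take in full, 27 $ for value 48 ; 82 left.
Sales: take in full, 20 $ for value 27 ; 62 left.
All 27 $ of Marketing fit (value 33) ; 35 remain.
All 30 $ of R&D fit (value 33) ; 5 remain.
Fill the last 5 $ with part of Data: 5/28 of it earns 5.
Total value = 182.

182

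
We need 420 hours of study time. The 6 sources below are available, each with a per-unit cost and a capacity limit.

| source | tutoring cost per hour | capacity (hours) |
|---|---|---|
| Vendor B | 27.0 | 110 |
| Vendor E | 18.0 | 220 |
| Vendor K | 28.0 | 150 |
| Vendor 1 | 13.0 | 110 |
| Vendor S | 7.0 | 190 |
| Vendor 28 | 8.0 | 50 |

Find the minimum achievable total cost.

Cheapest first:
Take 190 from Vendor S at 7.0 → need 230 more.
Vendor 28 at 8.0: take all 50 hours → 180 still needed.
Take 110 from Vendor 1 at 13.0 → need 70 more.
Take 70 from Vendor E at 18.0 to finish.
Vendor B, Vendor K: unused.
Cost = 190×7.0 + 50×8.0 + 110×13.0 + 70×18.0 = 4420.

4420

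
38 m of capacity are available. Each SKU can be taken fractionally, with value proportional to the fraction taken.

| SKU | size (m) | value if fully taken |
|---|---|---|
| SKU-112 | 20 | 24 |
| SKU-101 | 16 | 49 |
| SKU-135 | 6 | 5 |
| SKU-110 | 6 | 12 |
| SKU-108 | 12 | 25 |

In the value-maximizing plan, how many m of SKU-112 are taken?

4

Sort by value density: SKU-101 49/16≈3.06, SKU-108 25/12≈2.08, SKU-110 12/6≈2, SKU-112 24/20≈1.2, SKU-135 5/6≈0.833.
Take all of SKU-101 (16 m, value 49) — 22 m left.
Take all of SKU-108 (12 m, value 25) — 10 m left.
SKU-110: take in full, 6 m for value 12 — 4 left.
4 m left: a 4/20 share of SKU-112 gives 24×4/20 = 4.8.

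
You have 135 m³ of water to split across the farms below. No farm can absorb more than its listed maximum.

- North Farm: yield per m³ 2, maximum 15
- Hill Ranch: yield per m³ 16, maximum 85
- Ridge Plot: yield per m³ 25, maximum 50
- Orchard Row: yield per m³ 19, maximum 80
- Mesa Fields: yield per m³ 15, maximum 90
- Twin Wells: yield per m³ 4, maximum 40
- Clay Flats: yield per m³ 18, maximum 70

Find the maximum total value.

Order the farms by yield per m³: Ridge Plot 25 > Orchard Row 19 > Clay Flats 18 > Hill Ranch 16 > Mesa Fields 15 > Twin Wells 4 > North Farm 2.
Ridge Plot takes 50 to reach its cap of 50 → 85 left.
Orchard Row: +80 to 80 (cap) → 5 left.
Clay Flats: +5 (room for 70) → 5. Pool exhausted.
Total = 25×50 + 19×80 + 18×5 = 2860.

2860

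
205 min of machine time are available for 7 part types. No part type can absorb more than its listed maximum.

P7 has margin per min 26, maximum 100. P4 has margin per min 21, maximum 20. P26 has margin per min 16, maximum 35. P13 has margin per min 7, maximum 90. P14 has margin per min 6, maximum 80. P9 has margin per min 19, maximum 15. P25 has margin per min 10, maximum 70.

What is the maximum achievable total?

4215

Order the part types by margin per min: P7 26 > P4 21 > P9 19 > P26 16 > P25 10 > P13 7 > P14 6.
Give P7 100 to hit its cap of 100 ; 105 left.
P4: +20 to 20 (cap) ; 85 left.
P9 takes 15 to reach its cap of 15 ; 70 left.
P26 takes 35 to reach its cap of 35 ; 35 left.
Only 35 left; P25 takes them to reach 35.
Total = 26×100 + 21×20 + 16×35 + 19×15 + 10×35 = 4215.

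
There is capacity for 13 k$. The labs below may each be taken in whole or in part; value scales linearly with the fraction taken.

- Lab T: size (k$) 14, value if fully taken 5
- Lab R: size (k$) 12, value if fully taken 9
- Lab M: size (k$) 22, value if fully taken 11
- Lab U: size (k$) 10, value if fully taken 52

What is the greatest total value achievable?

54.25

Rank by value-to-size ratio: Lab U 52/10≈5.2, Lab R 9/12≈0.75, Lab M 11/22≈0.5, Lab T 5/14≈0.357.
Take all of Lab U (10 k$, value 52) → 3 k$ left.
Only 3 k$ remain; take 3/12 of Lab R for value 9×3/12 = 2.25.
Total value = 54.25.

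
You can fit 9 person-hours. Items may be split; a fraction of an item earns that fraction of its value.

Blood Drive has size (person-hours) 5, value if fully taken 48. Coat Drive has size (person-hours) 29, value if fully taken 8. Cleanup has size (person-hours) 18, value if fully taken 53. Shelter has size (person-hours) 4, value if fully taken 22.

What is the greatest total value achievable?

70

Sort by value density: Blood Drive 48/5≈9.6, Shelter 22/4≈5.5, Cleanup 53/18≈2.94, Coat Drive 8/29≈0.276.
All 5 person-hours of Blood Drive fit (value 48) ; 4 remain.
Shelter: take in full, 4 person-hours for value 22 ; 0 left.
Total value = 70.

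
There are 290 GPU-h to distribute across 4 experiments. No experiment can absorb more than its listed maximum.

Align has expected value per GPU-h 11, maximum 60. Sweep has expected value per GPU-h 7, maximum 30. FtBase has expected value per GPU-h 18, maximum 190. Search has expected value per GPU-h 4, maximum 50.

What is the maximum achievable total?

Highest expected value per GPU-h first: FtBase 18 > Align 11 > Sweep 7 > Search 4.
FtBase takes 190 to reach its cap of 190 — 100 left.
Give Align 60 to hit its cap of 60 — 40 left.
Sweep: +30 to 30 (cap) — 10 left.
Search: +10 (room for 50) → 10. Pool exhausted.
Total = 11×60 + 7×30 + 18×190 + 4×10 = 4330.

4330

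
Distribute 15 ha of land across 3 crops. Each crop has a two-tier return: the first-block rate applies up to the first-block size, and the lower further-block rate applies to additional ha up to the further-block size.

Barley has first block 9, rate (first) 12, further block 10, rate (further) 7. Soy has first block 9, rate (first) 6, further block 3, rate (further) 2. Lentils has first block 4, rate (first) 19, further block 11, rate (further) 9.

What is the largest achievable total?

202

Order all 6 blocks by rate: Lentils/first 19 > Barley/first 12 > Lentils/second 9 > Barley/second 7 > Soy/first 6 > Soy/second 2.
Fill Lentils first block (4 at 19) ; 11 left.
Barley first at 12: fill all 9 ; 2 left.
Lentils/second: +2 of 11 at 9; pool empty.
Total = 19×4 + 12×9 + 9×2 = 202.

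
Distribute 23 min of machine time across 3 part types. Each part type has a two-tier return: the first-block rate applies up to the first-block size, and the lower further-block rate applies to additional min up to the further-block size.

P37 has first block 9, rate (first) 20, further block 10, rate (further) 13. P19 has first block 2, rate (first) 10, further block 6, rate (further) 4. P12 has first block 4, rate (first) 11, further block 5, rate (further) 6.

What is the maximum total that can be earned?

354

Treat each block as its own option and order by rate: P37/tier1 20 > P37/tier2 13 > P12/tier1 11 > P19/tier1 10 > P12/tier2 6 > P19/tier2 4.
P37/tier1 (20): +9 ; 14 left.
P37/tier2 (13): +10 ; 4 left.
P12/tier1 (11): +4 ; 0 left.
Total = 20×9 + 13×10 + 11×4 = 354.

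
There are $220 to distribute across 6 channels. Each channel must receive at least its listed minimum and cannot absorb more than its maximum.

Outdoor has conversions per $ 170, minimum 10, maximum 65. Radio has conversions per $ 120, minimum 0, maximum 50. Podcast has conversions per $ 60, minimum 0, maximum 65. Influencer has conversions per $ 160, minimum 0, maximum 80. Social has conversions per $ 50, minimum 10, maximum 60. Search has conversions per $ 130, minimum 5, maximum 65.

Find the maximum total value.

Meeting every minimum uses 10+0+0+0+10+5 = 25 $, leaving 195.
Highest conversions per $ first: Outdoor 170 > Influencer 160 > Search 130 > Radio 120 > Podcast 60 > Social 50.
Outdoor takes 55 more to reach its cap of 65 ; 140 left.
Influencer takes 80 more to reach its cap of 80 ; 60 left.
Search: +60 to 65 (cap) ; 0 left.
Total = 170×65 + 160×80 + 50×10 + 130×65 = 32800.

32800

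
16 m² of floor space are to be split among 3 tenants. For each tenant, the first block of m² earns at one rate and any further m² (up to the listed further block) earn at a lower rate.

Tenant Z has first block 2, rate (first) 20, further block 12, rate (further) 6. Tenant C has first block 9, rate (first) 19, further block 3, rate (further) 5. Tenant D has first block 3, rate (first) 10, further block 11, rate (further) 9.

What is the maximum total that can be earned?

259

Treat each block as its own option and order by rate: Tenant Z/T1 20 > Tenant C/T1 19 > Tenant D/T1 10 > Tenant D/T2 9 > Tenant Z/T2 6 > Tenant C/T2 5.
Fill Tenant Z T1 block (2 at 20) ; 14 left.
Tenant C T1 at 19: fill all 9 ; 5 left.
Fill Tenant D T1 block (3 at 10) ; 2 left.
2 remain; put them into Tenant D T2 at 9.
Total = 20×2 + 19×9 + 10×3 + 9×2 = 259.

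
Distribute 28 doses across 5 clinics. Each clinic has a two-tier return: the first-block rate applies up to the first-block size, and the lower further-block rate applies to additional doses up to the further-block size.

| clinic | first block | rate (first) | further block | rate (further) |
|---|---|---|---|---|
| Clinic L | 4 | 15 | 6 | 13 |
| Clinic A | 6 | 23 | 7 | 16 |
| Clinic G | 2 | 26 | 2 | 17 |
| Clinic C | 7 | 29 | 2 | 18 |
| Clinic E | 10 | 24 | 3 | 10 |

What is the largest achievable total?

Order all 10 blocks by rate: Clinic C/first 29 > Clinic G/first 26 > Clinic E/first 24 > Clinic A/first 23 > Clinic C/second 18 > Clinic G/second 17 > Clinic A/second 16 > Clinic L/first 15 > Clinic L/second 13 > Clinic E/second 10.
Clinic C first at 29: fill all 7 → 21 left.
Clinic G/first (26): +2 → 19 left.
Fill Clinic E first block (10 at 24) → 9 left.
Clinic A/first (23): +6 → 3 left.
Clinic C second at 18: fill all 2 → 1 left.
Clinic G/second: +1 of 2 at 17; pool empty.
Total = 29×7 + 26×2 + 24×10 + 23×6 + 18×2 + 17×1 = 686.

686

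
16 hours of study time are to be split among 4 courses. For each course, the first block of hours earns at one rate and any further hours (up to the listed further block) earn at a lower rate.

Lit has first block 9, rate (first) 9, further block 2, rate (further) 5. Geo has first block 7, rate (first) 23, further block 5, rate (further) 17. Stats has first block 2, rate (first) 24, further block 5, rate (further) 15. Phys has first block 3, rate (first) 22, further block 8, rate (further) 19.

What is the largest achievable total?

Rank every tier by rate: Stats/T1 24 > Geo/T1 23 > Phys/T1 22 > Phys/T2 19 > Geo/T2 17 > Stats/T2 15 > Lit/T1 9 > Lit/T2 5.
Stats/T1 (24): +2 ; 14 left.
Fill Geo T1 block (7 at 23) ; 7 left.
Phys/T1 (22): +3 ; 4 left.
4 remain; put them into Phys T2 at 19.
Total = 24×2 + 23×7 + 22×3 + 19×4 = 351.

351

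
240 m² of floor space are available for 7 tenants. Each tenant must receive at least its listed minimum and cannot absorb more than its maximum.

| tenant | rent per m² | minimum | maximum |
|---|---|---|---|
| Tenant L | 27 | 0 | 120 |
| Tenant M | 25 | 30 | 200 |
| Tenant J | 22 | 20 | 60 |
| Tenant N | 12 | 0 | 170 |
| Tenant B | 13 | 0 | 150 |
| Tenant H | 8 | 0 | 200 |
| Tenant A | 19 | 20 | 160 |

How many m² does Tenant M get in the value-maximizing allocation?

Meeting every minimum uses 0+30+20+0+0+0+20 = 70 m², leaving 170.
Order the tenants by rent per m²: Tenant L 27 > Tenant M 25 > Tenant J 22 > Tenant A 19 > Tenant B 13 > Tenant N 12 > Tenant H 8.
Tenant L takes 120 more to reach its cap of 120 ; 50 left.
Only 50 left; Tenant M takes them to reach 80.

80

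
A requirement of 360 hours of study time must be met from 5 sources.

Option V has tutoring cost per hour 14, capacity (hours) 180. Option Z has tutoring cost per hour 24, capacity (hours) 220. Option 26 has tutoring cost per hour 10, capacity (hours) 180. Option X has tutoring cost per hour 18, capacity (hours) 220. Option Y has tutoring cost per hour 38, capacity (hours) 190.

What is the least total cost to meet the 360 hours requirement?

Cheapest first:
Option 26 (10): use full 180 → 180 hours to go.
Option V at 14: take all 180 hours → 0 still needed.
Option X, Option Z, Option Y: unused.
Cost = 180×10 + 180×14 = 4320.

4320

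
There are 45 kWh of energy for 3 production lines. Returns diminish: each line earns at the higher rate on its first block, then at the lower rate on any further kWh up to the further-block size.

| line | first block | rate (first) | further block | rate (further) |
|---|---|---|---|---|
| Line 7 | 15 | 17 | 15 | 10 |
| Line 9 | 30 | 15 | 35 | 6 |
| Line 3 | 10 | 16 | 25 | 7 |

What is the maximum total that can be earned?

715

Treat each block as its own option and order by rate: Line 7/first 17 > Line 3/first 16 > Line 9/first 15 > Line 7/second 10 > Line 3/second 7 > Line 9/second 6.
Line 7/first (17): +15 ; 30 left.
Fill Line 3 first block (10 at 16) ; 20 left.
Line 9 first at 15: only 20 left, fill 20.
Total = 17×15 + 16×10 + 15×20 = 715.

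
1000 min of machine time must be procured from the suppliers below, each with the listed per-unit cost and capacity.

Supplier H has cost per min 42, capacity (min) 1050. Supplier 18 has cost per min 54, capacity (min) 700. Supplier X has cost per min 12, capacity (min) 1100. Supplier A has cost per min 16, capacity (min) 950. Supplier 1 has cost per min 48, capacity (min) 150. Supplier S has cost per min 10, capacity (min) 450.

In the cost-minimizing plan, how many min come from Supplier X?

Fill from the cheapest supplier first.
Supplier S at 10: take all 450 min ; 550 still needed.
Supplier X (12): take the remaining 550 ; done.
Supplier A, Supplier H, Supplier 1, Supplier 18: unused.

550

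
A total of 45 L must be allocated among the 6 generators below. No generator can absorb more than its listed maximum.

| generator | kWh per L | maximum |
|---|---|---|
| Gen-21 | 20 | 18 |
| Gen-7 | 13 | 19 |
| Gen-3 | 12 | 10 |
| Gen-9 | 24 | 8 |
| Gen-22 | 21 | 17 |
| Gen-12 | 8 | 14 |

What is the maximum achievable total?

935

Rank by kWh per L: Gen-9 24 > Gen-22 21 > Gen-21 20 > Gen-7 13 > Gen-3 12 > Gen-12 8.
Gen-9: +8 to 8 (cap) → 37 left.
Gen-22 takes 17 to reach its cap of 17 → 20 left.
Gen-21: +18 to 18 (cap) → 2 left.
Only 2 left; Gen-7 takes them to reach 2.
Total = 20×18 + 13×2 + 24×8 + 21×17 = 935.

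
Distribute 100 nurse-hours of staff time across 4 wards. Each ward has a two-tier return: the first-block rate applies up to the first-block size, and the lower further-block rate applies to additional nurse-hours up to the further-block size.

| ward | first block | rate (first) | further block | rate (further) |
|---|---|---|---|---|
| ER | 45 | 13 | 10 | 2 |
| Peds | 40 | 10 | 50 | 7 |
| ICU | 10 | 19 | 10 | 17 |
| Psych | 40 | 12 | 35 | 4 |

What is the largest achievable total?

Treat each block as its own option and order by rate: ICU/first 19 > ICU/second 17 > ER/first 13 > Psych/first 12 > Peds/first 10 > Peds/second 7 > Psych/second 4 > ER/second 2.
ICU/first (19): +10 — 90 left.
Fill ICU second block (10 at 17) — 80 left.
ER/first (13): +45 — 35 left.
35 remain; put them into Psych first at 12.
Total = 19×10 + 17×10 + 13×45 + 12×35 = 1365.

1365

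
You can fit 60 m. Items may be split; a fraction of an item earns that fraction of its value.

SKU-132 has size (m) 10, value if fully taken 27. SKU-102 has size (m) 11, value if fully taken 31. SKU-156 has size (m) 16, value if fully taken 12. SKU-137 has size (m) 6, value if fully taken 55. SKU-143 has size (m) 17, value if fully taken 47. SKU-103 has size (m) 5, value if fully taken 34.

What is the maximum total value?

Sort by value density: SKU-137 55/6≈9.17, SKU-103 34/5≈6.8, SKU-102 31/11≈2.82, SKU-143 47/17≈2.76, SKU-132 27/10≈2.7, SKU-156 12/16≈0.75.
SKU-137: take in full, 6 m for value 55 → 54 left.
All 5 m of SKU-103 fit (value 34) → 49 remain.
All 11 m of SKU-102 fit (value 31) → 38 remain.
Take all of SKU-143 (17 m, value 47) → 21 m left.
SKU-132: take in full, 10 m for value 27 → 11 left.
Only 11 m remain; take 11/16 of SKU-156 for value 12×11/16 = 8.25.
Total value = 202.25.

202.25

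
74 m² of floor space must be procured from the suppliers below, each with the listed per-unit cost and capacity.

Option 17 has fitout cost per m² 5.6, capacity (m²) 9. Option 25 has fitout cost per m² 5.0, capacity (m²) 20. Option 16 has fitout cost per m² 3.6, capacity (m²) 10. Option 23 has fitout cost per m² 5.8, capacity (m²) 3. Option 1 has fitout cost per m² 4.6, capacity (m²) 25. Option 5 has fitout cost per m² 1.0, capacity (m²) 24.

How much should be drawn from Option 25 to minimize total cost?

Cheapest first:
Option 5 (1.0): use full 24 → 50 m² to go.
Take 10 from Option 16 at 3.6 → need 40 more.
Option 1 at 4.6: take all 25 m² → 15 still needed.
Take 15 from Option 25 at 5.0 to finish.
Option 17, Option 23: unused.

15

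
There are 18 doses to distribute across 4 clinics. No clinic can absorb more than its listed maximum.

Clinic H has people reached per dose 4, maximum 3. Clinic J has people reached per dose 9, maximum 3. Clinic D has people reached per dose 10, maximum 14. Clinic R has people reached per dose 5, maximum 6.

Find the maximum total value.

Highest people reached per dose first: Clinic D 10 > Clinic J 9 > Clinic R 5 > Clinic H 4.
Give Clinic D 14 to hit its cap of 14 ; 4 left.
Give Clinic J 3 to hit its cap of 3 ; 1 left.
Clinic R: +1 (room for 6) → 1. Pool exhausted.
Total = 9×3 + 10×14 + 5×1 = 172.

172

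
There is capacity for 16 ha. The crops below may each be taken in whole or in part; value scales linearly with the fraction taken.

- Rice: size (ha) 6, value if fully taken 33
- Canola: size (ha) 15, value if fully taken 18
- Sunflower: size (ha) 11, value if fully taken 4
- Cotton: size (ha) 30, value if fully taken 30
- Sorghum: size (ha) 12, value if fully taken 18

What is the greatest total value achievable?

Sort by value density: Rice 33/6≈5.5, Sorghum 18/12≈1.5, Canola 18/15≈1.2, Cotton 30/30≈1, Sunflower 4/11≈0.364.
Take all of Rice (6 ha, value 33) — 10 ha left.
10 ha left: a 10/12 share of Sorghum gives 18×10/12 = 15.
Total value = 48.

48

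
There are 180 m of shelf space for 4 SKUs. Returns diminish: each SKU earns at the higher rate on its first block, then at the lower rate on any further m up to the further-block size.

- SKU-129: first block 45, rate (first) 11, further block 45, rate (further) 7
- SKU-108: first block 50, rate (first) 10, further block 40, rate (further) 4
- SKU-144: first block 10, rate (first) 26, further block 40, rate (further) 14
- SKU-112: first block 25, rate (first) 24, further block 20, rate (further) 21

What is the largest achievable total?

Order all 8 blocks by rate: SKU-144/tier1 26 > SKU-112/tier1 24 > SKU-112/tier2 21 > SKU-144/tier2 14 > SKU-129/tier1 11 > SKU-108/tier1 10 > SKU-129/tier2 7 > SKU-108/tier2 4.
SKU-144/tier1 (26): +10 — 170 left.
Fill SKU-112 tier1 block (25 at 24) — 145 left.
Fill SKU-112 tier2 block (20 at 21) — 125 left.
SKU-144 tier2 at 14: fill all 40 — 85 left.
SKU-129 tier1 at 11: fill all 45 — 40 left.
SKU-108/tier1: +40 of 50 at 10; pool empty.
Total = 26×10 + 24×25 + 21×20 + 14×40 + 11×45 + 10×40 = 2735.

2735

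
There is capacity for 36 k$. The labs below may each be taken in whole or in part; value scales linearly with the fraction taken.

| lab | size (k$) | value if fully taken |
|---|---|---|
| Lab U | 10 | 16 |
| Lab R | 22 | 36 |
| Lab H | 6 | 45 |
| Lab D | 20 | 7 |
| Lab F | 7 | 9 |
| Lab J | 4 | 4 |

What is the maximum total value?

93.8

Rank by value-to-size ratio: Lab H 45/6≈7.5, Lab R 36/22≈1.64, Lab U 16/10≈1.6, Lab F 9/7≈1.29, Lab J 4/4≈1, Lab D 7/20≈0.35.
Lab H: take in full, 6 k$ for value 45 ; 30 left.
Take all of Lab R (22 k$, value 36) ; 8 k$ left.
Only 8 k$ remain; take 8/10 of Lab U for value 16×8/10 = 12.8.
Total value = 93.8.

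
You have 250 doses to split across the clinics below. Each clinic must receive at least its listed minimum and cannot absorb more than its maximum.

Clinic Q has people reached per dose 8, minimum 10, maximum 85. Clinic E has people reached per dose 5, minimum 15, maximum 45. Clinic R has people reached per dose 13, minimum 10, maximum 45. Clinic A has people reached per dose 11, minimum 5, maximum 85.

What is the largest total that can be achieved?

Meeting every minimum uses 10+15+10+5 = 40 doses, leaving 210.
Highest people reached per dose first: Clinic R 13 > Clinic A 11 > Clinic Q 8 > Clinic E 5.
Clinic R takes 35 more to reach its cap of 45 — 175 left.
Give Clinic A 80 more to hit its cap of 85 — 95 left.
Clinic Q: +75 to 85 (cap) — 20 left.
Clinic E: +20 (room for 30) → 35. Pool exhausted.
Total = 8×85 + 5×35 + 13×45 + 11×85 = 2375.

2375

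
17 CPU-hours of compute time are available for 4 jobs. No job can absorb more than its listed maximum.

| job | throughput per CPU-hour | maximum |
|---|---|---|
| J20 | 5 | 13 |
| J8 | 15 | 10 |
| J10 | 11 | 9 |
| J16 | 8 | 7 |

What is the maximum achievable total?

Highest throughput per CPU-hour first: J8 15 > J10 11 > J16 8 > J20 5.
J8 takes 10 to reach its cap of 10 ; 7 left.
Only 7 left; J10 takes them to reach 7.
Total = 15×10 + 11×7 = 227.

227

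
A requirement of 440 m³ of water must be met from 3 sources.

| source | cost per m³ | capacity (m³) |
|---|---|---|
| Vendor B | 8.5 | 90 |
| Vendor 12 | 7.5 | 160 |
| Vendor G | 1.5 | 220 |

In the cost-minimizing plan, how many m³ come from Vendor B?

60

Cheapest first:
Vendor G at 1.5: take all 220 m³ — 220 still needed.
Vendor 12 at 7.5: take all 160 m³ — 60 still needed.
Vendor B (8.5): take the remaining 60 — done.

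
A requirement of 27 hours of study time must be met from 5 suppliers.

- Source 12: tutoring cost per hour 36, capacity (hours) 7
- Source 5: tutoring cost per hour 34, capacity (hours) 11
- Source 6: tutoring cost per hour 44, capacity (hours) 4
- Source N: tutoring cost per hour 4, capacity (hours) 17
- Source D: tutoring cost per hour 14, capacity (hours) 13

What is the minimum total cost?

Fill from the cheapest supplier first.
Take 17 from Source N at 4 → need 10 more.
Take 10 from Source D at 14 to finish.
Source 5, Source 12, Source 6: unused.
Cost = 17×4 + 10×14 = 208.

208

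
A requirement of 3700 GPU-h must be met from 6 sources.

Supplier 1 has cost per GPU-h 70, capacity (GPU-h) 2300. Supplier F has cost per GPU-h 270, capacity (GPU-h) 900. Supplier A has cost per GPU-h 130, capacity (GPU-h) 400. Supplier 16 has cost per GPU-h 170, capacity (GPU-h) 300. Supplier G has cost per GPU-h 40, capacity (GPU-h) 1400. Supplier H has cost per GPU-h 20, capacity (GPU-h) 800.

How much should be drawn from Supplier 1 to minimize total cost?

1500

Cheapest first:
Supplier H (20): use full 800 — 2900 GPU-h to go.
Take 1400 from Supplier G at 40 — need 1500 more.
Supplier 1 (70): take the remaining 1500 — done.
Supplier A, Supplier 16, Supplier F: unused.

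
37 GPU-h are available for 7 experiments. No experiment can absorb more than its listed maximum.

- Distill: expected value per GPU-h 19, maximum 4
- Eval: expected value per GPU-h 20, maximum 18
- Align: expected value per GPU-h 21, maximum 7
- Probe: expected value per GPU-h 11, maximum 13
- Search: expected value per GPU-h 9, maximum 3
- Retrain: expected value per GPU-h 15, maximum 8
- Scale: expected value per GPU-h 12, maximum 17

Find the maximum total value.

Highest expected value per GPU-h first: Align 21 > Eval 20 > Distill 19 > Retrain 15 > Scale 12 > Probe 11 > Search 9.
Align takes 7 to reach its cap of 7 — 30 left.
Give Eval 18 to hit its cap of 18 — 12 left.
Distill: +4 to 4 (cap) — 8 left.
Give Retrain 8 to hit its cap of 8 — 0 left.
Total = 19×4 + 20×18 + 21×7 + 15×8 = 703.

703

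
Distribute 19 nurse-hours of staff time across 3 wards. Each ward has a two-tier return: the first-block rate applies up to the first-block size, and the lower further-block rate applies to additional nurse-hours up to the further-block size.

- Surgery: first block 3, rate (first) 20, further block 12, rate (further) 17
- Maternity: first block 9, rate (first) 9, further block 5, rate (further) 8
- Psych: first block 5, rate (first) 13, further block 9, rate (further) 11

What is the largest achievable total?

316

Treat each block as its own option and order by rate: Surgery/tier1 20 > Surgery/tier2 17 > Psych/tier1 13 > Psych/tier2 11 > Maternity/tier1 9 > Maternity/tier2 8.
Surgery/tier1 (20): +3 ; 16 left.
Surgery/tier2 (17): +12 ; 4 left.
Psych tier1 at 13: only 4 left, fill 4.
Total = 20×3 + 17×12 + 13×4 = 316.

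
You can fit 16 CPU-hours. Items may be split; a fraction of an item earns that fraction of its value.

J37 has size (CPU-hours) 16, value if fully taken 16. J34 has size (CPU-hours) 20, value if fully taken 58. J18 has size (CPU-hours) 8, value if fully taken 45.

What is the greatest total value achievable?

Sort by value density: J18 45/8≈5.62, J34 58/20≈2.9, J37 16/16≈1.
Take all of J18 (8 CPU-hours, value 45) → 8 CPU-hours left.
Only 8 CPU-hours remain; take 8/20 of J34 for value 58×8/20 = 23.2.
Total value = 68.2.

68.2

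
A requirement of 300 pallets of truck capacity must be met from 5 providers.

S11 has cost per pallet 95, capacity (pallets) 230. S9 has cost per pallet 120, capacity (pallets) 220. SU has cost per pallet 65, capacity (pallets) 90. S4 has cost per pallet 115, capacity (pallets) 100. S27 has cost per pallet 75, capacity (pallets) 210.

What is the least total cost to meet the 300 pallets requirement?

Use providers in increasing cost order.
SU at 65: take all 90 pallets → 210 still needed.
S27 at 75: take all 210 pallets → 0 still needed.
S11, S4, S9: unused.
Cost = 90×65 + 210×75 = 21600.

21600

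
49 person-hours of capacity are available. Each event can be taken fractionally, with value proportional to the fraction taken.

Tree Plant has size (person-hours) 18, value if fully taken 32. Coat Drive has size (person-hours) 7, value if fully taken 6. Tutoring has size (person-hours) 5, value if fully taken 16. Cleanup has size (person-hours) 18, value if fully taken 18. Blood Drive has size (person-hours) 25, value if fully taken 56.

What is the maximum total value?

Sort by value density: Tutoring 16/5≈3.2, Blood Drive 56/25≈2.24, Tree Plant 32/18≈1.78, Cleanup 18/18≈1, Coat Drive 6/7≈0.857.
Take all of Tutoring (5 person-hours, value 16) ; 44 person-hours left.
All 25 person-hours of Blood Drive fit (value 56) ; 19 remain.
Take all of Tree Plant (18 person-hours, value 32) ; 1 person-hours left.
1 person-hours left: a 1/18 share of Cleanup gives 18×1/18 = 1.
Total value = 105.

105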